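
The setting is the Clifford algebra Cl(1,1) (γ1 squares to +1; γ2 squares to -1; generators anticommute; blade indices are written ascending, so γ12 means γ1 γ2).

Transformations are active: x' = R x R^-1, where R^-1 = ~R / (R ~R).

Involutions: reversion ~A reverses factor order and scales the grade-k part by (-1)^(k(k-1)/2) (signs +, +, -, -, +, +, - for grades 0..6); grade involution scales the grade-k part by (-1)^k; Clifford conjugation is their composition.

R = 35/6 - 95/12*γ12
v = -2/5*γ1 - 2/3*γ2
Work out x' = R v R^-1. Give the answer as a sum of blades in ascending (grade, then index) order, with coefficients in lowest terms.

~R = 35/6 + 95/12*γ12, and R ~R = -1375/48, so R^-1 = ~R / (-1375/48).
R v = -137/18*γ1 - 127/18*γ2
Answer: 8662/2475*γ1 + 8762/2475*γ2


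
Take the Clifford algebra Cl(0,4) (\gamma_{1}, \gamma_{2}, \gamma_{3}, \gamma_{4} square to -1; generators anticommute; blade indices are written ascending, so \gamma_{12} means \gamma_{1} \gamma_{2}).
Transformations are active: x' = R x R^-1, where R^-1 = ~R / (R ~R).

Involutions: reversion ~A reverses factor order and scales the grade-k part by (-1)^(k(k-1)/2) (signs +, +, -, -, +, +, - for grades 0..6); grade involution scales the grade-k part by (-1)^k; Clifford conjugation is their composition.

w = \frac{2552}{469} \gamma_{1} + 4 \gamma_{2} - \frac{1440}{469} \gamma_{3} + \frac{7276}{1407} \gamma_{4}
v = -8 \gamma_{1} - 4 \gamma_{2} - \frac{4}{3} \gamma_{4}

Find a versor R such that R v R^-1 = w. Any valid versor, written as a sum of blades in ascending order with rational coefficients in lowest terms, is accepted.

Equal squares first: v^2 = w^2 = -\frac{736}{9}. Then v + w = -\frac{1200}{469} \gamma_{1} - \frac{1440}{469} \gamma_{3} + \frac{1800}{469} \gamma_{4} is a versor taking v to w, provided it is invertible.
Answer: -\frac{1200}{469} \gamma_{1} - \frac{1440}{469} \gamma_{3} + \frac{1800}{469} \gamma_{4}


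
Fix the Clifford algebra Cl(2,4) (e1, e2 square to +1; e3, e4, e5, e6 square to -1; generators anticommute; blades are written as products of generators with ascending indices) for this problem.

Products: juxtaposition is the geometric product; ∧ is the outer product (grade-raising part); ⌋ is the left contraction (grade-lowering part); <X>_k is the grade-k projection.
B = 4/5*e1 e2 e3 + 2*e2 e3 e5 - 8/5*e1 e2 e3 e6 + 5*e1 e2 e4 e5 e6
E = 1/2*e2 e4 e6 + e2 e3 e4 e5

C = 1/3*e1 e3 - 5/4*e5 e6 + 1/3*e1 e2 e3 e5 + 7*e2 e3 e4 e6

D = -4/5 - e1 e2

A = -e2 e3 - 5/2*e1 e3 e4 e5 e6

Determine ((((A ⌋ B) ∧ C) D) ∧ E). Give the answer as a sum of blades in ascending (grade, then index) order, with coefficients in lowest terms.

step 1: -4/5*e1 - 2*e5 + 8/5*e1 e6
step 2: -2/3*e1 e3 e5 + e1 e5 e6 - 28/5*e1 e2 e3 e4 e6 + 14*e2 e3 e4 e5 e6
step 3: 8/15*e1 e3 e5 - 4/5*e1 e5 e6 + 2/3*e2 e3 e5 - e2 e5 e6 - 28/5*e3 e4 e6 + 112/25*e1 e2 e3 e4 e6 + 14*e1 e3 e4 e5 e6 - 56/5*e2 e3 e4 e5 e6
step 4: -4/15*e1 e2 e3 e4 e5 e6
Answer: -4/15*e1 e2 e3 e4 e5 e6


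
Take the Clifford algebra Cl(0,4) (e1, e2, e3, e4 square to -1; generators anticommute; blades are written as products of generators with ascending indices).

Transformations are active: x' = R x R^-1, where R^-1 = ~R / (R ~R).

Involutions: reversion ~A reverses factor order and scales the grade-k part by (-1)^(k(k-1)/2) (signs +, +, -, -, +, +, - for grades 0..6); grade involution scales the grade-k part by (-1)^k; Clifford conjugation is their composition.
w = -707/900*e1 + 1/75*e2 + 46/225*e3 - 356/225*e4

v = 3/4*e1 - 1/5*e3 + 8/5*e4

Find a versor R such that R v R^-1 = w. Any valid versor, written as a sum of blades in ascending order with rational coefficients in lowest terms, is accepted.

Why this works: both vectors square to -253/80, so q(v) = q(w) and R = v + w = -8/225*e1 + 1/75*e2 + 1/225*e3 + 4/225*e4 carries v to w — its own direction survives, the complement (v - w)/2 flips.
Answer: -8/225*e1 + 1/75*e2 + 1/225*e3 + 4/225*e4


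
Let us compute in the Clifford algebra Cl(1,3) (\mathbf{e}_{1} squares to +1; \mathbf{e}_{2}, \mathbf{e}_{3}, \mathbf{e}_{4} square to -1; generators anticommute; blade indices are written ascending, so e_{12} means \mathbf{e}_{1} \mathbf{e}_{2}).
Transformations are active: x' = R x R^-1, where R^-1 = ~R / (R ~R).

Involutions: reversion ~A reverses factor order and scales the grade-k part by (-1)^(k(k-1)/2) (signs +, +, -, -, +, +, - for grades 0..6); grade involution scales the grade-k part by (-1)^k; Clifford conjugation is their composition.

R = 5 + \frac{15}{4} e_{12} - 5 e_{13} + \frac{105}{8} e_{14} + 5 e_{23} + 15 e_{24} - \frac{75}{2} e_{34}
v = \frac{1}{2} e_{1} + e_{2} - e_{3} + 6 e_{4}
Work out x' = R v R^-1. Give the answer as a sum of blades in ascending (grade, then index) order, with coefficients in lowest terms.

~R = 5 - \frac{15}{4} e_{12} + 5 e_{13} - \frac{105}{8} e_{14} - 5 e_{23} - 15 e_{24} + \frac{75}{2} e_{34}, and R ~R = \frac{94075}{64}, so R^-1 = ~R / (\frac{94075}{64}).
R v = -85 e_{1} - \frac{655}{8} e_{2} + \frac{455}{2} e_{3} + \frac{1215}{16} e_{4} + \frac{15}{4} e_{123} + \frac{135}{8} e_{124} - \frac{285}{8} e_{134} + \frac{15}{2} e_{234}
Answer: \frac{8349}{7526} e_{1} - \frac{6261}{3763} e_{2} + \frac{6545}{3763} e_{3} - \frac{21678}{3763} e_{4}


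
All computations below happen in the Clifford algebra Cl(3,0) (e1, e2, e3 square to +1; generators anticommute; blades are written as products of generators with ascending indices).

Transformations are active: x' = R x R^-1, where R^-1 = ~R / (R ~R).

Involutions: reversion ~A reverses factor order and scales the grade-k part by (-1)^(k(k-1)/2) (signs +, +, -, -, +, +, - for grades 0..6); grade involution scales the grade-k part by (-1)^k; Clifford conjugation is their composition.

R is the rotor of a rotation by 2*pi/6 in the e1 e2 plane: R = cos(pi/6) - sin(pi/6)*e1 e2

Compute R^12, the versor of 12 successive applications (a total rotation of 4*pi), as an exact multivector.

Half-angle bookkeeping: 12 applications in e1 e2 add up to rotor phase 12*pi/6 = 2*pi, so R^12 = cos(2*pi) - sin(2*pi)*e1 e2.
cos(2*pi) = 1 and sin(2*pi) = 0, so R^12 = 1. The total rotation 4*pi is 2 full turns, so every vector returns to itself, yet the rotor is +1, back on the identity sheet (an even number of 2*pi turns).
Answer: 1


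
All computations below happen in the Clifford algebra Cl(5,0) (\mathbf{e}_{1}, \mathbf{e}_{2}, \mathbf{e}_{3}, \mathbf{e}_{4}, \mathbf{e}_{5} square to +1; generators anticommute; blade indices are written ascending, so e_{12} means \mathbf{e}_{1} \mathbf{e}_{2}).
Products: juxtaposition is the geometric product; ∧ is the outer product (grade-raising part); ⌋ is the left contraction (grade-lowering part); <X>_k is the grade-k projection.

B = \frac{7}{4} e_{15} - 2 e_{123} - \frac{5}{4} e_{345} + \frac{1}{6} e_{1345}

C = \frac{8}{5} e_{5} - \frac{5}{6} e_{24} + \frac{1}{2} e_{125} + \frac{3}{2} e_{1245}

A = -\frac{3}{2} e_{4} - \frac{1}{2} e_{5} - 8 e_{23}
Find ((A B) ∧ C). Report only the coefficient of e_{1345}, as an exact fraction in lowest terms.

step 1: -\frac{121}{8} e_{1} + \frac{5}{8} e_{34} - \frac{15}{8} e_{35} + \frac{1}{12} e_{134} - \frac{1}{4} e_{135} + \frac{21}{8} e_{145} + 10 e_{245} - 3 e_{1234} - 15 e_{1235} - \frac{4}{3} e_{1245}
step 2: -\frac{121}{5} e_{15} + \frac{605}{48} e_{124} + e_{345} + \frac{2}{15} e_{1345} - \frac{25}{16} e_{2345} - \frac{1127}{240} e_{12345}
Answer: \frac{2}{15}


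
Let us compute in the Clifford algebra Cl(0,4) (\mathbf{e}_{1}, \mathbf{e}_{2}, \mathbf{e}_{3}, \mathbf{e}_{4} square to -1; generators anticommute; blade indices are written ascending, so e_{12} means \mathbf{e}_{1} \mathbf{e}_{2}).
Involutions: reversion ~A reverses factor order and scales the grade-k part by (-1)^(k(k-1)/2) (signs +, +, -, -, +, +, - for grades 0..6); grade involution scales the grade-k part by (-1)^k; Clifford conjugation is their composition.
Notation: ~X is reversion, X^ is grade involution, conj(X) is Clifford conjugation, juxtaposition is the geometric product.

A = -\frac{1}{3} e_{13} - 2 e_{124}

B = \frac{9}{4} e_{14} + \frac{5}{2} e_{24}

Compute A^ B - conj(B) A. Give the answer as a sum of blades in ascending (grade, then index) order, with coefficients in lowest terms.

first term: -5 e_{1} + \frac{9}{2} e_{2} - \frac{3}{4} e_{34} + \frac{5}{6} e_{1234}
second term: -5 e_{1} + \frac{9}{2} e_{2} - \frac{3}{4} e_{34} - \frac{5}{6} e_{1234}
Answer: \frac{5}{3} e_{1234}


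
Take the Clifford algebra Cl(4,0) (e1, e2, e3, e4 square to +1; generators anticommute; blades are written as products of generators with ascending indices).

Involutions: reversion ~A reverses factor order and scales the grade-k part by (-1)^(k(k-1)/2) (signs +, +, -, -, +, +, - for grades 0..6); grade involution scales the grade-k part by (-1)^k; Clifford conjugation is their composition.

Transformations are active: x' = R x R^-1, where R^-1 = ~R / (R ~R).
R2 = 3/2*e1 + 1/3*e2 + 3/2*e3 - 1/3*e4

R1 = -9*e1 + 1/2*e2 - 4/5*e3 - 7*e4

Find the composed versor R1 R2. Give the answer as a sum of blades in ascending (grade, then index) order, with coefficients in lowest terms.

Distribute over the terms of R1 (each basis-blade product reordered to ascending indices, repeated generators contracted through their squares):
(-9*e1) R2 = -27/2 - 3*e1 e2 - 27/2*e1 e3 + 3*e1 e4
(1/2*e2) R2 = 1/6 - 3/4*e1 e2 + 3/4*e2 e3 - 1/6*e2 e4
(-4/5*e3) R2 = -6/5 + 6/5*e1 e3 + 4/15*e2 e3 + 4/15*e3 e4
(-7*e4) R2 = 7/3 + 21/2*e1 e4 + 7/3*e2 e4 + 21/2*e3 e4
Summing the partial products and collecting blades:
Answer: -61/5 - 15/4*e1 e2 - 123/10*e1 e3 + 27/2*e1 e4 + 61/60*e2 e3 + 13/6*e2 e4 + 323/30*e3 e4


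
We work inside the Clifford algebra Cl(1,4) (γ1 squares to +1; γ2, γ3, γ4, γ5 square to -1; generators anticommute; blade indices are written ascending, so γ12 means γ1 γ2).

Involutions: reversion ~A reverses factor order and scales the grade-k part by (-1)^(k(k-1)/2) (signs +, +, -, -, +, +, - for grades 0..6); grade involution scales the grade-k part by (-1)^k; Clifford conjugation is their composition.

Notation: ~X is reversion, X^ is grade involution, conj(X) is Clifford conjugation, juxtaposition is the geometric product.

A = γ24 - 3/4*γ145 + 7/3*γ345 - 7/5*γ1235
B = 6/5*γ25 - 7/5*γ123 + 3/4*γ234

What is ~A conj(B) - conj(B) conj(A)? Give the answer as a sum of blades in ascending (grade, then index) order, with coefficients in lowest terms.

first term: -3/4*γ3 + 49/25*γ5 + 42/25*γ13 - 7/4*γ25 + 6/5*γ45 + 9/10*γ124 - 7/5*γ134 - 21/20*γ145 + 14/5*γ234 + 9/16*γ1235 - 49/15*γ1245 - 21/20*γ2345
second term: -3/4*γ3 - 49/25*γ5 + 42/25*γ13 - 7/4*γ25 - 6/5*γ45 + 9/10*γ124 + 7/5*γ134 - 21/20*γ145 + 14/5*γ234 - 9/16*γ1235 + 49/15*γ1245 + 21/20*γ2345
Answer: 98/25*γ5 + 12/5*γ45 - 14/5*γ134 + 9/8*γ1235 - 98/15*γ1245 - 21/10*γ2345


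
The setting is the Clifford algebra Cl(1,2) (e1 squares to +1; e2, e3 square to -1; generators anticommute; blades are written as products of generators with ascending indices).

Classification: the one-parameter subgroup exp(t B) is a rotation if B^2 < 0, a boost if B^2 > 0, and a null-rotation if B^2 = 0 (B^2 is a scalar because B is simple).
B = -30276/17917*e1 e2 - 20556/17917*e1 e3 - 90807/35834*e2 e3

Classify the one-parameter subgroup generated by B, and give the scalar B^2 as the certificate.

B^2 term by term: the squares give (-30276/17917)^2*(e1 e2)^2 + (-20556/17917)^2*(e1 e3)^2 + (-90807/35834)^2*(e2 e3)^2 = 916636176/321018889*(+1) + 422549136/321018889*(+1) + 8245911249/1284075556*(-1) = -9/4 (each basis 2-blade squares to minus the product of its generators' squares); cross terms between blades sharing an index anticommute and cancel. So B^2 = -9/4.
Answer: rotation, certificate B^2 = -9/4. No conjugation can change B^2 = -9/4; the sign gives the class.


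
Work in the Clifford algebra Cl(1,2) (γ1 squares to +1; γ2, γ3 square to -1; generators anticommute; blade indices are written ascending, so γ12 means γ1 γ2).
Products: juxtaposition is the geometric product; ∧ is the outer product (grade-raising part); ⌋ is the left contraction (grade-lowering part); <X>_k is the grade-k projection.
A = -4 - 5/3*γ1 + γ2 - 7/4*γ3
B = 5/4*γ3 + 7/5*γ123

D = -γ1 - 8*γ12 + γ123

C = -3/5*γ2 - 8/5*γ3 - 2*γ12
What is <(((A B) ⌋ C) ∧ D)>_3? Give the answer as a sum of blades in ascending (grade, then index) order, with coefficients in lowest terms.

step 1: 35/16 - 5*γ3 + 49/20*γ12 - 41/60*γ13 - 13/12*γ23 - 28/5*γ123
step 2: -129/10 - 21/16*γ2 - 7/2*γ3 - 35/8*γ12
step 3: 129/10*γ1 + 8151/80*γ12 - 7/2*γ13 + 151/10*γ123
step 4: 151/10*γ123
Answer: 151/10*γ123


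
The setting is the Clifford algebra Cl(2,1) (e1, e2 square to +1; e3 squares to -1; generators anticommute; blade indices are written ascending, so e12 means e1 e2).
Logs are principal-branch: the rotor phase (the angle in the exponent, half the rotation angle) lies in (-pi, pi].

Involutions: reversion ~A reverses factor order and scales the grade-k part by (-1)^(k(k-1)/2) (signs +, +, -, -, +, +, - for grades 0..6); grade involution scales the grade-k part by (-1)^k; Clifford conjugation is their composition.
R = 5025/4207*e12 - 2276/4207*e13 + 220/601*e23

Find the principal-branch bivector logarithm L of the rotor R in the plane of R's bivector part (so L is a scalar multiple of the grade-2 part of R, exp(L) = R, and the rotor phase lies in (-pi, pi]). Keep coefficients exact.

The scalar part of R is 0, which pins the rotor phase on the principal branch; dividing the bivector part by the sine of that phase recovers the unit plane, and L is the phase times that plane.
Concretely: cos(phase) = 0 gives phase = ±pi/2, and since phase/sin(phase) is even the sign is immaterial: L = (phase/sin(phase)) * <R>_2 = (pi/2) * <R>_2.
Answer: 5025*pi/8414*e12 - 1138*pi/4207*e13 + 110*pi/601*e23


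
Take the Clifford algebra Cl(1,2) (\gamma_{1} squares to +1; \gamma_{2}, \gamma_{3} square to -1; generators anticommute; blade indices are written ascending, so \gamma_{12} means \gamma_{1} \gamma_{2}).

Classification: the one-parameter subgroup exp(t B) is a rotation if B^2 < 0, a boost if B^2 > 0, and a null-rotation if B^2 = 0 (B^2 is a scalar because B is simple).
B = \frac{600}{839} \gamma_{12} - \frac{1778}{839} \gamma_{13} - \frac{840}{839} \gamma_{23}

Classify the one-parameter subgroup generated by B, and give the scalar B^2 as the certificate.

B^2 term by term: the squares give (\frac{600}{839})^2*(\gamma_{12})^2 + (-\frac{1778}{839})^2*(\gamma_{13})^2 + (-\frac{840}{839})^2*(\gamma_{23})^2 = \frac{360000}{703921}*(+1) + \frac{3161284}{703921}*(+1) + \frac{705600}{703921}*(-1) = 4 (each basis 2-blade squares to minus the product of its generators' squares); cross terms between blades sharing an index anticommute and cancel. So B^2 = 4.
Answer: boost, certificate B^2 = 4. One invariant decides it: the square 4 survives every conjugation, and its sign is exactly the classification.


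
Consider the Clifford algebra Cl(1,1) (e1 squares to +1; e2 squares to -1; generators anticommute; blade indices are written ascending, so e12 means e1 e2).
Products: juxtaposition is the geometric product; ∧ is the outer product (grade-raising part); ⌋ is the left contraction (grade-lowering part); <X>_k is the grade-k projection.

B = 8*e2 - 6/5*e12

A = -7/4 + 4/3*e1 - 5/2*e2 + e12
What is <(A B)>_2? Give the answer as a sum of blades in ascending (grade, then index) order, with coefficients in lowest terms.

step 1: 94/5 - 5*e1 - 78/5*e2 + 383/30*e12
step 2: 383/30*e12
Answer: 383/30*e12


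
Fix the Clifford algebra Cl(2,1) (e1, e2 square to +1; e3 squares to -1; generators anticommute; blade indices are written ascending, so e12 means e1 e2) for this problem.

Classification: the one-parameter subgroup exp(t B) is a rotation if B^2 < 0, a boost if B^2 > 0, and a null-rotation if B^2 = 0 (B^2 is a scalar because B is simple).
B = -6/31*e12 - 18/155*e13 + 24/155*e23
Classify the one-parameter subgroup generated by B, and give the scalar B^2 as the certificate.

B^2 term by term: the squares give (-6/31)^2*(e12)^2 + (-18/155)^2*(e13)^2 + (24/155)^2*(e23)^2 = 36/961*(-1) + 324/24025*(+1) + 576/24025*(+1) = 0 (each basis 2-blade squares to minus the product of its generators' squares); cross terms between blades sharing an index anticommute and cancel. So B^2 = 0.
Answer: null-rotation, certificate B^2 = 0. The scalar 0 is the complete invariant here: its sign names the subgroup type.


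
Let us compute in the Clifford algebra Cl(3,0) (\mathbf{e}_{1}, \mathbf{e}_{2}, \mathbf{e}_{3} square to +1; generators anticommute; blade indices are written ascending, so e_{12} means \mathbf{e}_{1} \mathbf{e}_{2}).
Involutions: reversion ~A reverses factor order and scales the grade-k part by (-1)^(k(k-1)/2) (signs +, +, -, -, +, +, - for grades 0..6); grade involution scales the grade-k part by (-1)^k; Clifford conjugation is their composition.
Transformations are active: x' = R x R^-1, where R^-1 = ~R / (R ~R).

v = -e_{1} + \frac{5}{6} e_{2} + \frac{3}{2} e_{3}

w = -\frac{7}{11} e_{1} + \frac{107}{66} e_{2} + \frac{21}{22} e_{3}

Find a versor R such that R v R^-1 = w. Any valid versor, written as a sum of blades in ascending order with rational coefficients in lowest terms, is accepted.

Reasoning: v^2 = w^2 = \frac{71}{18} since conjugation preserves the quadratic form; R = v + w = -\frac{18}{11} e_{1} + \frac{27}{11} e_{2} + \frac{27}{11} e_{3} is then valid when invertible, keeping its own part and reversing (v - w)/2.
Answer: -\frac{18}{11} e_{1} + \frac{27}{11} e_{2} + \frac{27}{11} e_{3}


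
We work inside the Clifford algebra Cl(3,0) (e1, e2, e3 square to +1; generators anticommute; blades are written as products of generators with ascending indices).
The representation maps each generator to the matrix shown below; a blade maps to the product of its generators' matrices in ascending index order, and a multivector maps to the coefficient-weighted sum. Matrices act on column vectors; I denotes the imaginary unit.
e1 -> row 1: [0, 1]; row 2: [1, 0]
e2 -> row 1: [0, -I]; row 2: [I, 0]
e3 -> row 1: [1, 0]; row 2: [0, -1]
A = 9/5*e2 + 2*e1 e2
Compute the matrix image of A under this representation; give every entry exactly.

Bivector images (products of the table entries): rho(e1 e2) = rho(e1)rho(e2) = row 1: [I, 0]; row 2: [0, -I].
M = (9/5)*rho(e2) + (2)*rho(e1 e2), summed entrywise:
Answer: row 1: [2*I, -9*I/5]; row 2: [9*I/5, -2*I]


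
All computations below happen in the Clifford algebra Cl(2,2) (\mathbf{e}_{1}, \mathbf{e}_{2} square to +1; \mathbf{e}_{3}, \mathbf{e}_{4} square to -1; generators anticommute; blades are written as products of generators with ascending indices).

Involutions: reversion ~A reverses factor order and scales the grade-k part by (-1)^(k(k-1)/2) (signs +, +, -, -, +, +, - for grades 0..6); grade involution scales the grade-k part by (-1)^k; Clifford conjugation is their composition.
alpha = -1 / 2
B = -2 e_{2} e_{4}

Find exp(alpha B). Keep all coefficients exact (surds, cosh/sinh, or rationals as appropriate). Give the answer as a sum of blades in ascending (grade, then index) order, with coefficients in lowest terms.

B^2 = (-2)^2*(e_{2} e_{4})^2 = 4*(+1) = 4 (a basis 2-blade squares to minus the product of its generators' squares).
B^2 = 4 — since the square is positive, the closed form is hyperbolic: l = 2, alpha*l = -1, so exp(alpha B) = cosh(-1) + (sinh(-1)/2)*B = \cosh{\left(1 \right)} + (- \frac{\sinh{\left(1 \right)}}{2})*B.
Answer: \cosh{\left(1 \right)} + \sinh{\left(1 \right)} e_{2} e_{4}


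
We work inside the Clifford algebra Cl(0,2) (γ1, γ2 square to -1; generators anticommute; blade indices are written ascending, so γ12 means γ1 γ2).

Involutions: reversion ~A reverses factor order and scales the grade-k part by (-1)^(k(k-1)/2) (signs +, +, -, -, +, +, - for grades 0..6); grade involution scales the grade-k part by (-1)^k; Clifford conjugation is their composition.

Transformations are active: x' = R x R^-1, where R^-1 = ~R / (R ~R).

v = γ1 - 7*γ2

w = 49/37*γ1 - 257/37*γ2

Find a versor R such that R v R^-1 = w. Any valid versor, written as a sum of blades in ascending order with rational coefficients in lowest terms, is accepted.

Reasoning: v^2 = w^2 = -50 since conjugation preserves the quadratic form; R = v + w = 86/37*γ1 - 516/37*γ2 is then valid when invertible, keeping its own part and reversing (v - w)/2.
Answer: 86/37*γ1 - 516/37*γ2


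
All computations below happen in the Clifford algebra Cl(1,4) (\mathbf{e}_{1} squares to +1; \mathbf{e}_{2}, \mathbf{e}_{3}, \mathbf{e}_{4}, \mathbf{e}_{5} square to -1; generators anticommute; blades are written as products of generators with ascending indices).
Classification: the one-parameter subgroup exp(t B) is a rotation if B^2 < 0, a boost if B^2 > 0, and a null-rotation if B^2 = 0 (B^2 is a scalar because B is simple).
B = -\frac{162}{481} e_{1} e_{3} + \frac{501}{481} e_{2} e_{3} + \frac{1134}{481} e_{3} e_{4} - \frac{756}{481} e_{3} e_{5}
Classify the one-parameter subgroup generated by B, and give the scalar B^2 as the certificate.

B^2 term by term: the squares give (-\frac{162}{481})^2*(e_{1} e_{3})^2 + (\frac{501}{481})^2*(e_{2} e_{3})^2 + (\frac{1134}{481})^2*(e_{3} e_{4})^2 + (-\frac{756}{481})^2*(e_{3} e_{5})^2 = \frac{26244}{231361}*(+1) + \frac{251001}{231361}*(-1) + \frac{1285956}{231361}*(-1) + \frac{571536}{231361}*(-1) = -9 (each basis 2-blade squares to minus the product of its generators' squares); cross terms between blades sharing an index anticommute and cancel. So B^2 = -9.
Answer: rotation, certificate B^2 = -9. One invariant decides it: the square -9 survives every conjugation, and its sign is exactly the classification.


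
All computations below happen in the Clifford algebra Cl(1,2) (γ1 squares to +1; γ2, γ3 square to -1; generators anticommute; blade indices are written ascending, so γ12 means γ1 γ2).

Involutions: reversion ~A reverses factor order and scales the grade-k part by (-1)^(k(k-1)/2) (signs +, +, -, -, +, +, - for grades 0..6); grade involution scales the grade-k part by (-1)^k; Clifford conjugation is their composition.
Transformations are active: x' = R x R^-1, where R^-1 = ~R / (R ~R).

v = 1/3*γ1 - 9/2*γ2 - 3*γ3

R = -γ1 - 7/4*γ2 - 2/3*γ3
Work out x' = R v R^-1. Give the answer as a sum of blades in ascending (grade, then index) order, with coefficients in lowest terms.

~R = -γ1 - 7/4*γ2 - 2/3*γ3, and R ~R = -361/144, so R^-1 = ~R / (-361/144).
R v = -245/24 + 61/12*γ12 + 29/9*γ13 + 9/4*γ23
Answer: -9181/1083*γ1 - 7041/722*γ2 - 877/361*γ3


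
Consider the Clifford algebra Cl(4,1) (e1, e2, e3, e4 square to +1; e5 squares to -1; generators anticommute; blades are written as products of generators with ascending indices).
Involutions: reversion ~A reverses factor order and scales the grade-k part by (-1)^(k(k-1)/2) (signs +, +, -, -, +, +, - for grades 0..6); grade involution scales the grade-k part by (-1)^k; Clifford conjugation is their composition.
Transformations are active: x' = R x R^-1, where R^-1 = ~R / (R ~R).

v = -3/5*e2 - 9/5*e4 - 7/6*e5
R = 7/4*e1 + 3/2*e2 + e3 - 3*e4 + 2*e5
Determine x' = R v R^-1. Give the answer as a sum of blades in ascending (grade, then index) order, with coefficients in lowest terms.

~R = 7/4*e1 + 3/2*e2 + e3 - 3*e4 + 2*e5, and R ~R = 181/16, so R^-1 = ~R / (181/16).
R v = 41/6 - 21/20*e1 e2 - 63/20*e1 e4 - 49/24*e1 e5 + 3/5*e2 e3 - 9/2*e2 e4 - 11/20*e2 e5 - 9/5*e3 e4 - 7/6*e3 e5 + 71/10*e4 e5
Answer: 1148/543*e1 + 2183/905*e2 + 656/543*e3 - 1651/905*e4 + 1297/362*e5


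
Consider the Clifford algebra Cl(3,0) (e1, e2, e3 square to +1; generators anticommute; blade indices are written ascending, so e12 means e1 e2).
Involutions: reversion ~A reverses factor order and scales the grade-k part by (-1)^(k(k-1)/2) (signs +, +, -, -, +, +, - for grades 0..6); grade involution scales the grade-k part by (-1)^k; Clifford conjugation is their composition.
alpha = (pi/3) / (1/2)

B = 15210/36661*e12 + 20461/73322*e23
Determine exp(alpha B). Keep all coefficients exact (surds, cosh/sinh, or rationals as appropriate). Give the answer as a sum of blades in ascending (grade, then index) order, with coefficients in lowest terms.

B^2 term by term: the squares give (15210/36661)^2*(e12)^2 + (20461/73322)^2*(e23)^2 = 231344100/1344028921*(-1) + 418652521/5376115684*(-1) = -1/4 (each basis 2-blade squares to minus the product of its generators' squares); cross terms between blades sharing an index anticommute and cancel. So B^2 = -1/4.
B^2 = -1/4 — B^2 < 0, so the exponential closes trigonometrically: l = 1/2, alpha*l = pi/3, so exp(alpha B) = cos(pi/3) + (sin(pi/3)/(1/2))*B = 1/2 + (sqrt(3))*B.
Answer: 1/2 + 15210*sqrt(3)/36661*e12 + 20461*sqrt(3)/73322*e23


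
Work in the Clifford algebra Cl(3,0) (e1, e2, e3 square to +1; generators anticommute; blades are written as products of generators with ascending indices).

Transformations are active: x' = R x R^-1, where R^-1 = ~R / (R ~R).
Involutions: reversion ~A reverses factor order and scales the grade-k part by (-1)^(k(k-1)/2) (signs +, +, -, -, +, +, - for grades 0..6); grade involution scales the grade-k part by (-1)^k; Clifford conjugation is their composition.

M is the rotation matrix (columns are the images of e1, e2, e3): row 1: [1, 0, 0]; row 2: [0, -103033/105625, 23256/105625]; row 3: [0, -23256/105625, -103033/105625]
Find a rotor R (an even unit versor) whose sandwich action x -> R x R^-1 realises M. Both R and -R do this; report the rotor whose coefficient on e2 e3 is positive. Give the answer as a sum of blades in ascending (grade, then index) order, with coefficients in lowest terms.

Method: write R = a + b12*e1 e2 + b13*e1 e3 + b23*e2 e3 with a^2 + b12^2 + b13^2 + b23^2 = 1 (so R^-1 = ~R). Expanding the columns R e_j ~R gives tr M = 4a^2 - 1 and, from the antisymmetric part, M21 - M12 = -4a*b12, M13 - M31 = 4a*b13, M32 - M23 = -4a*b23.
Here tr M = -100441/105625, so a^2 = (1 + tr M)/4 = 1296/105625 and a = ±36/325. Taking a = 36/325: M21 - M12 = 0, M13 - M31 = 0, M32 - M23 = -46512/105625, giving b12 = 0, b13 = 0, b23 = 323/325, i.e. R = 36/325 + 323/325*e2 e3.
Its e2 e3 coefficient is already positive.
Answer: 36/325 + 323/325*e2 e3. Sheet selection: the two-to-one cover makes ±R indistinguishable at the matrix level (trace -100441/105625), so uniqueness comes from the required sign on e2 e3.


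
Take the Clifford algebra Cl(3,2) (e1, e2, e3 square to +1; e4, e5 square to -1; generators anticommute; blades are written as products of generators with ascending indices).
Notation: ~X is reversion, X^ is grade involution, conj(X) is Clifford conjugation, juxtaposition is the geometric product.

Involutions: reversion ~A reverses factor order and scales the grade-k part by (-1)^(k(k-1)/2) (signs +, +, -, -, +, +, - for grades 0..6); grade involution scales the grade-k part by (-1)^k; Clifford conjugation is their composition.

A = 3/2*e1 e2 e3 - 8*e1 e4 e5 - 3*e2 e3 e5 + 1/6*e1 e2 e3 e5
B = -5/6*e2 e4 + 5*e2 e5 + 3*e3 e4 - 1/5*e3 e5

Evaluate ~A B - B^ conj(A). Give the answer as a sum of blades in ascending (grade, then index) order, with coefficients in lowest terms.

first term: -3/5*e2 - 15*e3 - 1/30*e1 e2 - 5/6*e1 e3 - 89/2*e1 e2 e4 - 191/30*e1 e2 e5 + 7/20*e1 e3 e4 + 63/2*e1 e3 e5 + 9*e2 e4 e5 + 5/2*e3 e4 e5 + 1/2*e1 e2 e4 e5 + 5/36*e1 e3 e4 e5
second term: 3/5*e2 + 15*e3 - 1/30*e1 e2 - 5/6*e1 e3 - 89/2*e1 e2 e4 - 191/30*e1 e2 e5 + 7/20*e1 e3 e4 + 63/2*e1 e3 e5 + 9*e2 e4 e5 + 5/2*e3 e4 e5 - 1/2*e1 e2 e4 e5 - 5/36*e1 e3 e4 e5
Answer: -6/5*e2 - 30*e3 + e1 e2 e4 e5 + 5/18*e1 e3 e4 e5


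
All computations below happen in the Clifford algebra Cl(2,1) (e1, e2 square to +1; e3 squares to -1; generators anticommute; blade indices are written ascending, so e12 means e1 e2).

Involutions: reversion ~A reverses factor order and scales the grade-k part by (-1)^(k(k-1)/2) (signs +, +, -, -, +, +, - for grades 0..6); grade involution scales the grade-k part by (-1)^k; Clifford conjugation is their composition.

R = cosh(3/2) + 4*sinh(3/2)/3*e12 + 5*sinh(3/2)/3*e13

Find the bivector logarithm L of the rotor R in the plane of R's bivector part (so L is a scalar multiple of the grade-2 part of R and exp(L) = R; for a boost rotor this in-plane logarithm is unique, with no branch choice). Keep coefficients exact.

The scalar part of R is cosh(3/2), giving the rapidity magnitude (cosh is even); the bivector part supplies orientation, its quotient by sinh of the rapidity is the plane, and L = rapidity * plane — unique in that plane, since flipping both signs leaves L unchanged.
Concretely: cosh(rapidity) = cosh(3/2) gives rapidity = ±3/2, and since rapidity/sinh(rapidity) is even the sign is immaterial: L = (rapidity/sinh(rapidity)) * <R>_2 = (3/(2*sinh(3/2))) * <R>_2.
Answer: 2*e12 + 5/2*e13


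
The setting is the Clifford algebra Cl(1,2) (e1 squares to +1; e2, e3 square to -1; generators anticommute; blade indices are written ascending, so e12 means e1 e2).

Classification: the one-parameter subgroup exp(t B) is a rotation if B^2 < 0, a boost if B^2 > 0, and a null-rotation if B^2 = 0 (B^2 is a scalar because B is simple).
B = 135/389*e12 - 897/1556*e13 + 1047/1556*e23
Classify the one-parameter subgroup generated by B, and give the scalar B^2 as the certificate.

B^2 term by term: the squares give (135/389)^2*(e12)^2 + (-897/1556)^2*(e13)^2 + (1047/1556)^2*(e23)^2 = 18225/151321*(+1) + 804609/2421136*(+1) + 1096209/2421136*(-1) = 0 (each basis 2-blade squares to minus the product of its generators' squares); cross terms between blades sharing an index anticommute and cancel. So B^2 = 0.
Answer: null-rotation, certificate B^2 = 0. Check the certificate: B^2 = 0, and that sign is decisive whatever form B takes.


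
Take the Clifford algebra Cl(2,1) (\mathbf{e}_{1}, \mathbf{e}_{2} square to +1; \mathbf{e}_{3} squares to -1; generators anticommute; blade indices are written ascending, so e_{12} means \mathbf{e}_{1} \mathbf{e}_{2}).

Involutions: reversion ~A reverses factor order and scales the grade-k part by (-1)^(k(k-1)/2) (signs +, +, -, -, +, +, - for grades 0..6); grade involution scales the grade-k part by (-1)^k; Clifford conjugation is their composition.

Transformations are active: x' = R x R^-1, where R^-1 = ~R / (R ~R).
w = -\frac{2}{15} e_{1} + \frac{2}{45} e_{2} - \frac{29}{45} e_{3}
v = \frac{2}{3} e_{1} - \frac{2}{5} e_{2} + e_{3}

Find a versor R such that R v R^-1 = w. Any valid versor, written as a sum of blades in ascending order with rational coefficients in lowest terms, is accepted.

Reasoning: v^2 = w^2 = -\frac{89}{225} since conjugation preserves the quadratic form; R = v + w = \frac{8}{15} e_{1} - \frac{16}{45} e_{2} + \frac{16}{45} e_{3} is then valid when invertible, keeping its own part and reversing (v - w)/2.
Answer: \frac{8}{15} e_{1} - \frac{16}{45} e_{2} + \frac{16}{45} e_{3}


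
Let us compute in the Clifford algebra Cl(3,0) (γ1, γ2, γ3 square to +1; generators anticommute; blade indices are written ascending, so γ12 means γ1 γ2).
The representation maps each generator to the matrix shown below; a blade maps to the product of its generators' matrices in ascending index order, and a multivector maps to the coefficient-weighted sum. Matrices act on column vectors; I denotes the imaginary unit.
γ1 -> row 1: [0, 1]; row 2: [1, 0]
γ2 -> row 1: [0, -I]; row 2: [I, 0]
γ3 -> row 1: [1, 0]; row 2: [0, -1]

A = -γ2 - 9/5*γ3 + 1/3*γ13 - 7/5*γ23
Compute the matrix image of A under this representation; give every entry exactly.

Bivector images (products of the table entries): rho(γ13) = rho(γ1)rho(γ3) = row 1: [0, -1]; row 2: [1, 0]; rho(γ23) = rho(γ2)rho(γ3) = row 1: [0, I]; row 2: [I, 0].
M = (-1)*rho(γ2) + (-9/5)*rho(γ3) + (1/3)*rho(γ13) + (-7/5)*rho(γ23), summed entrywise:
Answer: row 1: [-9/5, -1/3 - 2*I/5]; row 2: [1/3 - 12*I/5, 9/5]


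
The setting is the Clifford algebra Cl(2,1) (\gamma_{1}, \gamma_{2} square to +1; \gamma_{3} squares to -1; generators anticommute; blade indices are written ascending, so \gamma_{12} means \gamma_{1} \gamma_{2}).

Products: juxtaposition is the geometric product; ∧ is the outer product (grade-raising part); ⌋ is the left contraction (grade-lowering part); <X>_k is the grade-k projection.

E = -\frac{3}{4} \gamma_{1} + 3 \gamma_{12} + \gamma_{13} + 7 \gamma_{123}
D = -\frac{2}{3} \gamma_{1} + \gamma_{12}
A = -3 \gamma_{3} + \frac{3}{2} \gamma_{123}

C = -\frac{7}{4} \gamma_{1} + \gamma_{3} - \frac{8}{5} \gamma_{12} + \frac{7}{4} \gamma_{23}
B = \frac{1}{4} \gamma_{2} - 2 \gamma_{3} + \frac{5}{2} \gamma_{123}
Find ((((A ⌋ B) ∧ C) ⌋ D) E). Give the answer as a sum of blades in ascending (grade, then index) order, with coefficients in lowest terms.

step 1: -\frac{9}{4} + \frac{15}{2} \gamma_{12}
step 2: \frac{63}{16} \gamma_{1} - \frac{9}{4} \gamma_{3} + \frac{18}{5} \gamma_{12} - \frac{63}{16} \gamma_{23} + \frac{15}{2} \gamma_{123}
step 3: -\frac{249}{40} + \frac{63}{16} \gamma_{2}
step 4: -\frac{1143}{160} \gamma_{1} - \frac{5031}{320} \gamma_{12} - \frac{2703}{80} \gamma_{13} - \frac{3801}{80} \gamma_{123}
Answer: -\frac{1143}{160} \gamma_{1} - \frac{5031}{320} \gamma_{12} - \frac{2703}{80} \gamma_{13} - \frac{3801}{80} \gamma_{123}


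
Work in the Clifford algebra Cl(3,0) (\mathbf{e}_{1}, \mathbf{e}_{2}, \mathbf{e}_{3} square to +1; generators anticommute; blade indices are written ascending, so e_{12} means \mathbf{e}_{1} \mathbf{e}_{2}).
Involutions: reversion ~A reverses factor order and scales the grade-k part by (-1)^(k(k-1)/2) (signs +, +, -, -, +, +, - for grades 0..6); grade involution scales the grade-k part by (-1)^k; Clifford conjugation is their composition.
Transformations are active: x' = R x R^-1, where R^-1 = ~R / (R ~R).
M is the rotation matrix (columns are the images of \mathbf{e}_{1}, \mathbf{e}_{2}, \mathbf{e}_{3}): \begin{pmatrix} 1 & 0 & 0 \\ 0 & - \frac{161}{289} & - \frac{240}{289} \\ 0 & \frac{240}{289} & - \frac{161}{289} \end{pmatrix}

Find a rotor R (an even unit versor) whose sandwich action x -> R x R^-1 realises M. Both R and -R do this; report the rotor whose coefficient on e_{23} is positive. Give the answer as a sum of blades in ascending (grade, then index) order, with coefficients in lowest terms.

Method: write R = a + b12*e_{12} + b13*e_{13} + b23*e_{23} with a^2 + b12^2 + b13^2 + b23^2 = 1 (so R^-1 = ~R). Expanding the columns R e_j ~R gives tr M = 4a^2 - 1 and, from the antisymmetric part, M21 - M12 = -4a*b12, M13 - M31 = 4a*b13, M32 - M23 = -4a*b23.
Here tr M = -\frac{33}{289}, so a^2 = (1 + tr M)/4 = \frac{64}{289} and a = ±\frac{8}{17}. Taking a = \frac{8}{17}: M21 - M12 = 0, M13 - M31 = 0, M32 - M23 = \frac{480}{289}, giving b12 = 0, b13 = 0, b23 = -\frac{15}{17}, i.e. R = \frac{8}{17} - \frac{15}{17} e_{23}.
Its e_{23} coefficient is negative, so report the other preimage -R.
Answer: -\frac{8}{17} + \frac{15}{17} e_{23}. Note: both R and -R realise this M (trace -\frac{33}{289}); the covering map identifies them, and the e_{23}-coefficient sign is the tie-breaker.


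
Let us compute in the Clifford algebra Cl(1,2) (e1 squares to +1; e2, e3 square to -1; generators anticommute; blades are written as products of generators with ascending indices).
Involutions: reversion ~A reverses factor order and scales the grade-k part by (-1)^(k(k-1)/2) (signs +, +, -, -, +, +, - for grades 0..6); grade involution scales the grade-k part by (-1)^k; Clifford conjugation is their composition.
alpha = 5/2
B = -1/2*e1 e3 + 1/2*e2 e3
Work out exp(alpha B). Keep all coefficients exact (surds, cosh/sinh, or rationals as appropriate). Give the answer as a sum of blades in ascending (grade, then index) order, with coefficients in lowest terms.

B^2 term by term: the squares give (-1/2)^2*(e1 e3)^2 + (1/2)^2*(e2 e3)^2 = 1/4*(+1) + 1/4*(-1) = 0 (each basis 2-blade squares to minus the product of its generators' squares); cross terms between blades sharing an index anticommute and cancel. So B^2 = 0.
B^2 = 0, so the series closes: exp(alpha B) = 1 + alpha B (parabolic case).
Answer: 1 - 5/4*e1 e3 + 5/4*e2 e3


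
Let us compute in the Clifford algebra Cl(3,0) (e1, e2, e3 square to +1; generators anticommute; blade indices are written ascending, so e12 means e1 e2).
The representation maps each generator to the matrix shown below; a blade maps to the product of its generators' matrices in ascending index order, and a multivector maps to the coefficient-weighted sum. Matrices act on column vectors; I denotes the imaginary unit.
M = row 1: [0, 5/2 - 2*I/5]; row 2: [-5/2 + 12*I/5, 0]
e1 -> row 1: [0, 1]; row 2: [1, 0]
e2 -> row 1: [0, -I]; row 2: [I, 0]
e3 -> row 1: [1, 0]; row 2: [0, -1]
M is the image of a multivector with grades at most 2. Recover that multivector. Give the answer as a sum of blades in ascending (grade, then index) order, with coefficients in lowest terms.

Method: 1, rho(e1), rho(e2), rho(e3) form a trace-orthogonal basis of the 2x2 complex matrices (tr(X Y) = 2 if X = Y, else 0), so M = m0*1 + m1*rho(e1) + m2*rho(e2) + m3*rho(e3) with m0 = tr(M)/2 = 0, m1 = tr(M rho(e1))/2 = I, m2 = tr(M rho(e2))/2 = 7/5 + 5*I/2, m3 = tr(M rho(e3))/2 = 0.
Multiplying table entries, the bivector images are rho(e12) = I*rho(e3), rho(e13) = -I*rho(e2), rho(e23) = I*rho(e1); with real blade coefficients the real parts of m0..m3 are the coefficients of 1, e1, e2, e3 and the imaginary parts give the bivectors (e23: Im m1, e13: -Im m2, e12: Im m3).
Answer: 7/5*e2 - 5/2*e13 + e23


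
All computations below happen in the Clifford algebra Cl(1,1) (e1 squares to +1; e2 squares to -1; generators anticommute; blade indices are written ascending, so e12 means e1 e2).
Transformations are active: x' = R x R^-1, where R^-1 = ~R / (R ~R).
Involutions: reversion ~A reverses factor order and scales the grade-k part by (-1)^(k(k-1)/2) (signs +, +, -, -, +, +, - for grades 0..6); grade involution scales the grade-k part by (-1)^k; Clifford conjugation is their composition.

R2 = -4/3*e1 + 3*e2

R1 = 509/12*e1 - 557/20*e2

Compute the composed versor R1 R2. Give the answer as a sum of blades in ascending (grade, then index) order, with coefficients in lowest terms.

Distribute over the terms of R1 (each basis-blade product reordered to ascending indices, repeated generators contracted through their squares):
(509/12*e1) R2 = -509/9 + 509/4*e12
(-557/20*e2) R2 = 1671/20 - 557/15*e12
Summing the partial products and collecting blades:
Answer: 4859/180 + 5407/60*e12


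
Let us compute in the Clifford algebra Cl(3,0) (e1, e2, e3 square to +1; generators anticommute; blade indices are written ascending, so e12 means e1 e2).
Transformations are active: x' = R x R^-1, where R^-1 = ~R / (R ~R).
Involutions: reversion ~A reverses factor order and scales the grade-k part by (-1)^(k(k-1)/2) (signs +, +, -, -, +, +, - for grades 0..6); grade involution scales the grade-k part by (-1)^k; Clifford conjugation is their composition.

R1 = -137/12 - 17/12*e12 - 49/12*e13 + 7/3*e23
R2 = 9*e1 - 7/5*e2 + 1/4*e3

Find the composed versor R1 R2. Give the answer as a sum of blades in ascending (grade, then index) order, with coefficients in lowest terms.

Distribute over the terms of R2 (each basis-blade product reordered to ascending indices, repeated generators contracted through their squares):
R1 (9*e1) = -411/4*e1 + 51/4*e2 + 147/4*e3 + 21*e123
R1 (-7/5*e2) = 119/60*e1 + 959/60*e2 + 49/15*e3 - 343/60*e123
R1 (1/4*e3) = -49/48*e1 + 7/12*e2 - 137/48*e3 - 17/48*e123
Summing the partial products and collecting blades:
Answer: -8143/80*e1 + 1759/60*e2 + 2973/80*e3 + 3583/240*e123


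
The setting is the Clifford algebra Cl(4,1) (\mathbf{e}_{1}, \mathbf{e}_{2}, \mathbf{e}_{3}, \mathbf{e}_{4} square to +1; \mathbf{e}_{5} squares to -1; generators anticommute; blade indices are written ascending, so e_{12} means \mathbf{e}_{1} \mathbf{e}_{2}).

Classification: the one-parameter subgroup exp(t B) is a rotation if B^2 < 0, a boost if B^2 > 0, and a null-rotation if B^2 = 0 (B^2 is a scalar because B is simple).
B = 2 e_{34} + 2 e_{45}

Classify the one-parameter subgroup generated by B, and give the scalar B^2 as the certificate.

B^2 term by term: the squares give (2)^2*(e_{34})^2 + (2)^2*(e_{45})^2 = 4*(-1) + 4*(+1) = 0 (each basis 2-blade squares to minus the product of its generators' squares); cross terms between blades sharing an index anticommute and cancel. So B^2 = 0.
Answer: null-rotation, certificate B^2 = 0. One invariant decides it: the square 0 survives every conjugation, and its sign is exactly the classification.
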